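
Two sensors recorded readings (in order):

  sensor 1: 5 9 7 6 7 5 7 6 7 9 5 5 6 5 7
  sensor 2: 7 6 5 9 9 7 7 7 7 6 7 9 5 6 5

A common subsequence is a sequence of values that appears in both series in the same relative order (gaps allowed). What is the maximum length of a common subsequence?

One common subsequence of length 11: 5 [1,3]; then 9 [2,5]; then 7 [3,7]; then 7 [5,8]; then 7 [7,9]; then 6 [8,10]; then 7 [9,11]; then 9 [10,12]; then 5 [12,13]; then 6 [13,14]; then 5 [14,15]. dp[15][15] = 11 confirms this is the maximum.

11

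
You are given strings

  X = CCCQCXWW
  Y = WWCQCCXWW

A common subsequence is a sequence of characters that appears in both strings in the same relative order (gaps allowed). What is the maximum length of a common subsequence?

6

Let dp[i][j] be the LCS length of the first i characters of X and the first j characters of Y. dp[i][j] = dp[i-1][j-1]+1 when the i-th and j-th characters match, else max(dp[i-1][j], dp[i][j-1]).
    ·  W  W  C  Q  C  C  X  W  W
 ·  0  0  0  0  0  0  0  0  0  0
 C  0  0  0  1  1  1  1  1  1  1
 C  0  0  0  1  1  2  2  2  2  2
 C  0  0  0  1  1  2  3  3  3  3
 Q  0  0  0  1  2  2  3  3  3  3
 C  0  0  0  1  2  3  3  3  3  3
 X  0  0  0  1  2  3  3  4  4  4
 W  0  1  1  1  2  3  3  4  5  5
 W  0  1  2  2  2  3  3  4  5  6
dp[8][9] = 6. One LCS (by backtracking along matches): CCCXWW.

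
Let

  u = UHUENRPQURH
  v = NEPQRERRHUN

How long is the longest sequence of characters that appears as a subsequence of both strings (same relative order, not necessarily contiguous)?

5

Taking E [4,2] → P [7,3] → Q [8,4] → R [10,8] → H [11,9] gives a common subsequence of length 5. Since dp[11][11] = 5, nothing longer is possible.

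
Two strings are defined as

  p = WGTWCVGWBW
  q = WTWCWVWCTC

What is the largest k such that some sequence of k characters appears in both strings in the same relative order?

Match W at p[1]=q[1]; then T at p[3]=q[2]; then W at p[4]=q[3]; then C at p[5]=q[4]; then V at p[6]=q[6]; then W at p[8]=q[7] — 6 characters in the same relative order in both. The LCS DP gives dp[10][10] = 6, so this is optimal.

6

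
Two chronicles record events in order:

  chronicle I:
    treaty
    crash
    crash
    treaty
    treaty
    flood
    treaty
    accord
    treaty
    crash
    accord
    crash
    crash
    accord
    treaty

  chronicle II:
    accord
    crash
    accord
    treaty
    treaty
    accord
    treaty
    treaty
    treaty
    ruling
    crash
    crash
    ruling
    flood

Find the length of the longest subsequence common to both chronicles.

Match treaty at chronicle I[1]=chronicle II[4], then treaty at chronicle I[4]=chronicle II[5], then treaty at chronicle I[5]=chronicle II[7], then treaty at chronicle I[7]=chronicle II[8], then treaty at chronicle I[9]=chronicle II[9], then crash at chronicle I[10]=chronicle II[11], then crash at chronicle I[12]=chronicle II[12] — 7 events in the same relative order in both. Since dp[15][14] = 7, nothing longer is possible.

7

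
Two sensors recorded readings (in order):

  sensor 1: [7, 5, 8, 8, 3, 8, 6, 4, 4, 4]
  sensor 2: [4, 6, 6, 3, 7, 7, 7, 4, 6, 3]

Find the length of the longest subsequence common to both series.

Let dp[i][j] be the LCS length of the first i values of sensor 1 and the first j values of sensor 2. dp[i][j] = dp[i-1][j-1]+1 when the i-th and j-th values match, else max(dp[i-1][j], dp[i][j-1]).
    ·  4  6  6  3  7  7  7  4  6  3
 ·  0  0  0  0  0  0  0  0  0  0  0
 7  0  0  0  0  0  1  1  1  1  1  1
 5  0  0  0  0  0  1  1  1  1  1  1
 8  0  0  0  0  0  1  1  1  1  1  1
 8  0  0  0  0  0  1  1  1  1  1  1
 3  0  0  0  0  1  1  1  1  1  1  2
 8  0  0  0  0  1  1  1  1  1  1  2
 6  0  0  1  1  1  1  1  1  1  2  2
 4  0  1  1  1  1  1  1  1  2  2  2
 4  0  1  1  1  1  1  1  1  2  2  2
 4  0  1  1  1  1  1  1  1  2  2  2
dp[10][10] = 2. One LCS (by backtracking along matches): 7, 3.

2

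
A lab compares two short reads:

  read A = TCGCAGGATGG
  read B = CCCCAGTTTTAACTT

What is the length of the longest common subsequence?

6

Pick C [2,3], then C [4,4], then A [5,5], then G [6,6], then A [8,12], then T [9,15]; all 6 bases appear in both, in order, and the DP table's final entry dp[11][15] is also 6, so no common subsequence is longer.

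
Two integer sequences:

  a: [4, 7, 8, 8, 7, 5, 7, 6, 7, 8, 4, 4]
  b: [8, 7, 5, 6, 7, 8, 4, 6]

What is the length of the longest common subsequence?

Let dp[i][j] be the LCS length of the first i values of a and the first j values of b. dp[i][j] = dp[i-1][j-1]+1 when the i-th and j-th values match, else max(dp[i-1][j], dp[i][j-1]).
    ·  8  7  5  6  7  8  4  6
 ·  0  0  0  0  0  0  0  0  0
 4  0  0  0  0  0  0  0  1  1
 7  0  0  1  1  1  1  1  1  1
 8  0  1  1  1  1  1  2  2  2
 8  0  1  1  1  1  1  2  2  2
 7  0  1  2  2  2  2  2  2  2
 5  0  1  2  3  3  3  3  3  3
 7  0  1  2  3  3  4  4  4  4
 6  0  1  2  3  4  4  4  4  5
 7  0  1  2  3  4  5  5  5  5
 8  0  1  2  3  4  5  6  6  6
 4  0  1  2  3  4  5  6  7  7
 4  0  1  2  3  4  5  6  7  7
dp[12][8] = 7. One LCS (by backtracking along matches): 8, 7, 5, 6, 7, 8, 4.

7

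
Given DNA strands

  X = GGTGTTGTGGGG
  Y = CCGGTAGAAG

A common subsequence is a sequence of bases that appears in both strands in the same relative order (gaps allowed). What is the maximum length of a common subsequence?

Taking G (X #1, Y #3), G (X #2, Y #4), T (X #3, Y #5), G (X #4, Y #7), G (X #12, Y #10) gives a common subsequence of length 5. dp[12][10] = 5 confirms this is the maximum.

5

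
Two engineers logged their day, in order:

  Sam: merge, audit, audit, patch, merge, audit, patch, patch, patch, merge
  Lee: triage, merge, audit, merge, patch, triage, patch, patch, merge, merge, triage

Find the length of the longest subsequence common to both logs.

7

Taking merge (Sam #1, Lee #2); then audit (Sam #3, Lee #3); then merge (Sam #5, Lee #4); then patch (Sam #7, Lee #5); then patch (Sam #8, Lee #7); then patch (Sam #9, Lee #8); then merge (Sam #10, Lee #10) gives a common subsequence of length 7, and the DP table's final entry dp[10][11] is also 7, so no common subsequence is longer.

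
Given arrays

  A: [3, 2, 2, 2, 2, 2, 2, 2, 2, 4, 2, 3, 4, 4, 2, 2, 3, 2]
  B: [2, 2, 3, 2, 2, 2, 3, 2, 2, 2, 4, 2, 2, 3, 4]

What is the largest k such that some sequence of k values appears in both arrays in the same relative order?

Pick 2 at A[2]=B[1] → 2 at A[3]=B[2] → 2 at A[4]=B[4] → 2 at A[5]=B[5] → 2 at A[6]=B[6] → 2 at A[7]=B[8] → 2 at A[8]=B[9] → 2 at A[9]=B[10] → 4 at A[10]=B[11] → 2 at A[11]=B[13] → 3 at A[12]=B[14] → 4 at A[14]=B[15]; all 12 values appear in both, in order. The LCS DP gives dp[18][15] = 12, so this is optimal.

12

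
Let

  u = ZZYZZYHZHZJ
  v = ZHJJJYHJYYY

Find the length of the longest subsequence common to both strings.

One common subsequence of length 4: Z (u #1, v #1), Y (u #6, v #6), H (u #9, v #7), J (u #11, v #8), and the DP table's final entry dp[11][11] is also 4, so no common subsequence is longer.

4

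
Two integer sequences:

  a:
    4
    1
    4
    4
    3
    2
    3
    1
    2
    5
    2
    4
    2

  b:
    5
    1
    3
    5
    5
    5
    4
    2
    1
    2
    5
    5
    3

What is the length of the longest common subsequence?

One common subsequence of length 6: 1 at a[2]=b[2], then 4 at a[4]=b[7], then 2 at a[6]=b[8], then 1 at a[8]=b[9], then 2 at a[9]=b[10], then 5 at a[10]=b[12], and the DP table's final entry dp[13][13] is also 6, so no common subsequence is longer.

6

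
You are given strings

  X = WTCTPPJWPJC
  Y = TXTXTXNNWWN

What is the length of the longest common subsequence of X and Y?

Match T [2,3], then T [4,5], then W [8,10] — 3 characters in the same relative order in both. dp[11][11] = 3 confirms this is the maximum.

3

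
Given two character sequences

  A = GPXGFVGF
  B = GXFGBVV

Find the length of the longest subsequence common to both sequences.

Match G at A[1]=B[1], then X at A[3]=B[2], then G at A[4]=B[4], then V at A[6]=B[7] — 4 characters in the same relative order in both. Since dp[8][7] = 4, nothing longer is possible.

4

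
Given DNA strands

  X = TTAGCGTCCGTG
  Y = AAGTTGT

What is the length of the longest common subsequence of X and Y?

Let dp[i][j] be the LCS length of the first i bases of X and the first j bases of Y. dp[i][j] = dp[i-1][j-1]+1 when the i-th and j-th bases match, else max(dp[i-1][j], dp[i][j-1]).
    ·  A  A  G  T  T  G  T
 ·  0  0  0  0  0  0  0  0
 T  0  0  0  0  1  1  1  1
 T  0  0  0  0  1  2  2  2
 A  0  1  1  1  1  2  2  2
 G  0  1  1  2  2  2  3  3
 C  0  1  1  2  2  2  3  3
 G  0  1  1  2  2  2  3  3
 T  0  1  1  2  3  3  3  4
 C  0  1  1  2  3  3  3  4
 C  0  1  1  2  3  3  3  4
 G  0  1  1  2  3  3  4  4
 T  0  1  1  2  3  4  4  5
 G  0  1  1  2  3  4  5  5
dp[12][7] = 5. One LCS (by backtracking along matches): AGTGT.

5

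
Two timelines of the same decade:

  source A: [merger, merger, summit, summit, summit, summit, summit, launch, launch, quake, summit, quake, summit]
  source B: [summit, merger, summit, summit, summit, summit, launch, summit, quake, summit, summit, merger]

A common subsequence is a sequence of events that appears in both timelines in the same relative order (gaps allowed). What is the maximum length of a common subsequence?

9

Match merger [2,2] → summit [3,3] → summit [4,4] → summit [5,5] → summit [6,6] → summit [7,8] → quake [10,9] → summit [11,10] → summit [13,11] — 9 events in the same relative order in both, and the DP table's final entry dp[13][12] is also 9, so no common subsequence is longer.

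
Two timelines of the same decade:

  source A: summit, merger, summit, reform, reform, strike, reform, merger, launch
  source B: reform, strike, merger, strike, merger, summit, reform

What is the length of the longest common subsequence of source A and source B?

Match merger (source A #2, source B #5) → summit (source A #3, source B #6) → reform (source A #7, source B #7) — 3 events in the same relative order in both. Since dp[9][7] = 3, nothing longer is possible.

3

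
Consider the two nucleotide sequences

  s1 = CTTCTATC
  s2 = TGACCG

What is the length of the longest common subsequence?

Taking T at s1[2]=s2[1], then C at s1[4]=s2[4], then C at s1[8]=s2[5] gives a common subsequence of length 3. The LCS DP gives dp[8][6] = 3, so this is optimal.

3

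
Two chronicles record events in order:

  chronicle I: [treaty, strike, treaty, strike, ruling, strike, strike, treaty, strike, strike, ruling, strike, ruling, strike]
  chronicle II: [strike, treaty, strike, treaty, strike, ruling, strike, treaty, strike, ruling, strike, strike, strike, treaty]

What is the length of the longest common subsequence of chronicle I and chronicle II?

11

Match treaty at chronicle I[1]=chronicle II[2] → strike at chronicle I[2]=chronicle II[3] → treaty at chronicle I[3]=chronicle II[4] → strike at chronicle I[4]=chronicle II[5] → ruling at chronicle I[5]=chronicle II[6] → strike at chronicle I[7]=chronicle II[7] → treaty at chronicle I[8]=chronicle II[8] → strike at chronicle I[9]=chronicle II[9] → strike at chronicle I[10]=chronicle II[11] → strike at chronicle I[12]=chronicle II[12] → strike at chronicle I[14]=chronicle II[13] — 11 events in the same relative order in both. dp[14][14] = 11 confirms this is the maximum.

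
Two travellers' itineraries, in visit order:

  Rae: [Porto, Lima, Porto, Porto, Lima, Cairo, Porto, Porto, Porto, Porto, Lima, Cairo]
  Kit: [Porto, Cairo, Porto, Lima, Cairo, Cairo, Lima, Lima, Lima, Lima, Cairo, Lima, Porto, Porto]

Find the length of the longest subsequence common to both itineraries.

6

Taking Porto [1,3], then Lima [2,9], then Lima [5,10], then Cairo [6,11], then Porto [9,13], then Porto [10,14] gives a common subsequence of length 6. The LCS DP gives dp[12][14] = 6, so this is optimal.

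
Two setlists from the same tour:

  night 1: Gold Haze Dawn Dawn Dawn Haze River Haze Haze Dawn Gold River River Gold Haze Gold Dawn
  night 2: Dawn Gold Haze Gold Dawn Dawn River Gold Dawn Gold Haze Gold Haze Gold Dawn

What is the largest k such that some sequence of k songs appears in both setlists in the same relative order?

Match Gold [1,2], Haze [2,3], Dawn [4,5], Dawn [5,6], River [7,7], Dawn [10,9], Gold [11,10], Gold [14,12], Haze [15,13], Gold [16,14], Dawn [17,15] — 11 songs in the same relative order in both. dp[17][15] = 11 confirms this is the maximum.

11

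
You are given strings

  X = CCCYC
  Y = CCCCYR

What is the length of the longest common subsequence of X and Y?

Pick C [1,2], C [2,3], C [3,4], Y [4,5]; all 4 characters appear in both, in order. dp[5][6] = 4 confirms this is the maximum.

4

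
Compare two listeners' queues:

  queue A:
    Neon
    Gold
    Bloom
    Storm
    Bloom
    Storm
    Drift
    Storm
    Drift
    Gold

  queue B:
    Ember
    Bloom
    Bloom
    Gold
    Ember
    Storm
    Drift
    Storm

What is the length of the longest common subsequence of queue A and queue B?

5

Taking Bloom [3,2], then Bloom [5,3], then Storm [6,6], then Drift [7,7], then Storm [8,8] gives a common subsequence of length 5. dp[10][8] = 5 confirms this is the maximum.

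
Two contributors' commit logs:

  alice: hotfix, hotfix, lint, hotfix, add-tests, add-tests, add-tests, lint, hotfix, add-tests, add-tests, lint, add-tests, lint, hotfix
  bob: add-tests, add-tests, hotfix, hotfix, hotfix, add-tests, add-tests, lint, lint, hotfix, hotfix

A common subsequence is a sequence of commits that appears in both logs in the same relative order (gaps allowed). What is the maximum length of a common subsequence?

8

Match hotfix (alice #1, bob #3), then hotfix (alice #2, bob #4), then hotfix (alice #4, bob #5), then add-tests (alice #5, bob #6), then add-tests (alice #6, bob #7), then lint (alice #8, bob #9), then hotfix (alice #9, bob #10), then hotfix (alice #15, bob #11) — 8 commits in the same relative order in both. dp[15][11] = 8 confirms this is the maximum.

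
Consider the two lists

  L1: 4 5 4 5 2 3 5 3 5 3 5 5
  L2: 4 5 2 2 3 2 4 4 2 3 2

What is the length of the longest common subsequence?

Let dp[i][j] be the LCS length of the first i values of L1 and the first j values of L2. dp[i][j] = dp[i-1][j-1]+1 when the i-th and j-th values match, else max(dp[i-1][j], dp[i][j-1]).
    ·  4  5  2  2  3  2  4  4  2  3  2
 ·  0  0  0  0  0  0  0  0  0  0  0  0
 4  0  1  1  1  1  1  1  1  1  1  1  1
 5  0  1  2  2  2  2  2  2  2  2  2  2
 4  0  1  2  2  2  2  2  3  3  3  3  3
 5  0  1  2  2  2  2  2  3  3  3  3  3
 2  0  1  2  3  3  3  3  3  3  4  4  4
 3  0  1  2  3  3  4  4  4  4  4  5  5
 5  0  1  2  3  3  4  4  4  4  4  5  5
 3  0  1  2  3  3  4  4  4  4  4  5  5
 5  0  1  2  3  3  4  4  4  4  4  5  5
 3  0  1  2  3  3  4  4  4  4  4  5  5
 5  0  1  2  3  3  4  4  4  4  4  5  5
 5  0  1  2  3  3  4  4  4  4  4  5  5
dp[12][11] = 5. One LCS (by backtracking along matches): 4, 5, 4, 2, 3.

5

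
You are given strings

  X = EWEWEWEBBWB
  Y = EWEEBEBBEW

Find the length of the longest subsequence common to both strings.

8

Pick E (X #1, Y #1), then W (X #2, Y #2), then E (X #3, Y #3), then E (X #5, Y #4), then E (X #7, Y #6), then B (X #8, Y #7), then B (X #9, Y #8), then W (X #10, Y #10); all 8 characters appear in both, in order. dp[11][10] = 8 confirms this is the maximum.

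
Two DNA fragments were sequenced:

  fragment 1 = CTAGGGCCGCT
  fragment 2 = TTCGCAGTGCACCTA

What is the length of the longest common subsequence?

Pick C [1,5], then A [3,6], then G [4,7], then G [6,9], then C [7,10], then C [8,12], then C [10,13], then T [11,14]; all 8 bases appear in both, in order, and the DP table's final entry dp[11][15] is also 8, so no common subsequence is longer.

8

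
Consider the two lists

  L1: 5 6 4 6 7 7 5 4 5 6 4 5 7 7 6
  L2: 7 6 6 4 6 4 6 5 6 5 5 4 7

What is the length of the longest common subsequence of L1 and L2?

Pick 6 at L1[2]=L2[3] → 4 at L1[3]=L2[4] → 6 at L1[4]=L2[5] → 4 at L1[8]=L2[6] → 5 at L1[9]=L2[8] → 6 at L1[10]=L2[9] → 4 at L1[11]=L2[12] → 7 at L1[14]=L2[13]; all 8 values appear in both, in order. dp[15][13] = 8 confirms this is the maximum.

8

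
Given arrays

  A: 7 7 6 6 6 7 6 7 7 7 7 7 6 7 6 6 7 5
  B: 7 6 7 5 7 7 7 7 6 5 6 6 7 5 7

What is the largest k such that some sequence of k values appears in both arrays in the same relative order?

12

Taking 7 at A[2]=B[1]; then 6 at A[5]=B[2]; then 7 at A[6]=B[3]; then 7 at A[9]=B[5]; then 7 at A[10]=B[6]; then 7 at A[11]=B[7]; then 7 at A[12]=B[8]; then 6 at A[13]=B[9]; then 6 at A[15]=B[11]; then 6 at A[16]=B[12]; then 7 at A[17]=B[13]; then 5 at A[18]=B[14] gives a common subsequence of length 12, and the DP table's final entry dp[18][15] is also 12, so no common subsequence is longer.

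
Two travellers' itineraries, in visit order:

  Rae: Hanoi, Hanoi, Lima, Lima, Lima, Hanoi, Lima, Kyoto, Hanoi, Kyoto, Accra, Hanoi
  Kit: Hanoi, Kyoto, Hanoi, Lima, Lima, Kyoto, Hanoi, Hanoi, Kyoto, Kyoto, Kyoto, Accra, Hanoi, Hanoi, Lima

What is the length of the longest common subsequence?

9

One common subsequence of length 9: Hanoi (Rae #1, Kit #1); then Hanoi (Rae #2, Kit #3); then Lima (Rae #3, Kit #4); then Lima (Rae #4, Kit #5); then Hanoi (Rae #6, Kit #8); then Kyoto (Rae #8, Kit #10); then Kyoto (Rae #10, Kit #11); then Accra (Rae #11, Kit #12); then Hanoi (Rae #12, Kit #14). Since dp[12][15] = 9, nothing longer is possible.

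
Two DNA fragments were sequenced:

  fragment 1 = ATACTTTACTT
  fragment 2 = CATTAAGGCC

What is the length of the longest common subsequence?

Let dp[i][j] be the LCS length of the first i bases of fragment 1 and the first j bases of fragment 2. dp[i][j] = dp[i-1][j-1]+1 when the i-th and j-th bases match, else max(dp[i-1][j], dp[i][j-1]).
    ·  C  A  T  T  A  A  G  G  C  C
 ·  0  0  0  0  0  0  0  0  0  0  0
 A  0  0  1  1  1  1  1  1  1  1  1
 T  0  0  1  2  2  2  2  2  2  2  2
 A  0  0  1  2  2  3  3  3  3  3  3
 C  0  1  1  2  2  3  3  3  3  4  4
 T  0  1  1  2  3  3  3  3  3  4  4
 T  0  1  1  2  3  3  3  3  3  4  4
 T  0  1  1  2  3  3  3  3  3  4  4
 A  0  1  2  2  3  4  4  4  4  4  4
 C  0  1  2  2  3  4  4  4  4  5  5
 T  0  1  2  3  3  4  4  4  4  5  5
 T  0  1  2  3  4  4  4  4  4  5  5
dp[11][10] = 5. One LCS (by backtracking along matches): ATACC.

5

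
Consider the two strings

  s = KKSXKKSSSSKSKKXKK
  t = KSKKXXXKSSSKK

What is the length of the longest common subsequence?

Match K at s[1]=t[3], then K at s[2]=t[4], then X at s[4]=t[7], then K at s[6]=t[8], then S at s[9]=t[9], then S at s[10]=t[10], then S at s[12]=t[11], then K at s[16]=t[12], then K at s[17]=t[13] — 9 characters in the same relative order in both. The LCS DP gives dp[17][13] = 9, so this is optimal.

9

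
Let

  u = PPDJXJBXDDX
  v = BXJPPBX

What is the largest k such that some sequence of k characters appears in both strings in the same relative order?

4

One common subsequence of length 4: P at u[1]=v[4], P at u[2]=v[5], B at u[7]=v[6], X at u[11]=v[7]. Since dp[11][7] = 4, nothing longer is possible.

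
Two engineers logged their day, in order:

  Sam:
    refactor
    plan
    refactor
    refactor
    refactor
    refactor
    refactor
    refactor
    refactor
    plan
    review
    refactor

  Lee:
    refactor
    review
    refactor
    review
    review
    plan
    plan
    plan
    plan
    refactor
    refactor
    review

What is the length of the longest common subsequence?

5

Taking refactor [1,3], plan [2,9], refactor [8,10], refactor [9,11], review [11,12] gives a common subsequence of length 5. The LCS DP gives dp[12][12] = 5, so this is optimal.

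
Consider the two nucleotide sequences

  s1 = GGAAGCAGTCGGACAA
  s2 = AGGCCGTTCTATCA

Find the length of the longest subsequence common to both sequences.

Pick G (s1 #1, s2 #2) → G (s1 #2, s2 #3) → C (s1 #6, s2 #5) → G (s1 #8, s2 #6) → T (s1 #9, s2 #8) → C (s1 #10, s2 #9) → A (s1 #13, s2 #11) → C (s1 #14, s2 #13) → A (s1 #16, s2 #14); all 9 bases appear in both, in order. Since dp[16][14] = 9, nothing longer is possible.

9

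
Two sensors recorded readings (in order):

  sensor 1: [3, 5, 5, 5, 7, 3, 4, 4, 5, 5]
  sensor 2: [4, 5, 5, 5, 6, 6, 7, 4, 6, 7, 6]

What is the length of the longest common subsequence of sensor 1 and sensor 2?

5

Let dp[i][j] be the LCS length of the first i values of sensor 1 and the first j values of sensor 2. dp[i][j] = dp[i-1][j-1]+1 when the i-th and j-th values match, else max(dp[i-1][j], dp[i][j-1]).
    ·  4  5  5  5  6  6  7  4  6  7  6
 ·  0  0  0  0  0  0  0  0  0  0  0  0
 3  0  0  0  0  0  0  0  0  0  0  0  0
 5  0  0  1  1  1  1  1  1  1  1  1  1
 5  0  0  1  2  2  2  2  2  2  2  2  2
 5  0  0  1  2  3  3  3  3  3  3  3  3
 7  0  0  1  2  3  3  3  4  4  4  4  4
 3  0  0  1  2  3  3  3  4  4  4  4  4
 4  0  1  1  2  3  3  3  4  5  5  5  5
 4  0  1  1  2  3  3  3  4  5  5  5  5
 5  0  1  2  2  3  3  3  4  5  5  5  5
 5  0  1  2  3  3  3  3  4  5  5  5  5
dp[10][11] = 5. One LCS (by backtracking along matches): 5, 5, 5, 7, 4.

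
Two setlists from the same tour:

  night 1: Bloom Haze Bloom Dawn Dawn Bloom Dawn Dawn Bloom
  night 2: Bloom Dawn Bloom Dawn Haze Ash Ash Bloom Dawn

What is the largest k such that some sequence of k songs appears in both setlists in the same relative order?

5

Taking Bloom (night 1 #1, night 2 #1), Bloom (night 1 #3, night 2 #3), Dawn (night 1 #4, night 2 #4), Bloom (night 1 #6, night 2 #8), Dawn (night 1 #8, night 2 #9) gives a common subsequence of length 5. Since dp[9][9] = 5, nothing longer is possible.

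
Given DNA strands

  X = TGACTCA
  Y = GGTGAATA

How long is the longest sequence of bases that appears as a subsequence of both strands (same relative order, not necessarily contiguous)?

5

Let dp[i][j] be the LCS length of the first i bases of X and the first j bases of Y. dp[i][j] = dp[i-1][j-1]+1 when the i-th and j-th bases match, else max(dp[i-1][j], dp[i][j-1]).
    ·  G  G  T  G  A  A  T  A
 ·  0  0  0  0  0  0  0  0  0
 T  0  0  0  1  1  1  1  1  1
 G  0  1  1  1  2  2  2  2  2
 A  0  1  1  1  2  3  3  3  3
 C  0  1  1  1  2  3  3  3  3
 T  0  1  1  2  2  3  3  4  4
 C  0  1  1  2  2  3  3  4  4
 A  0  1  1  2  2  3  4  4  5
dp[7][8] = 5. One LCS (by backtracking along matches): TGATA.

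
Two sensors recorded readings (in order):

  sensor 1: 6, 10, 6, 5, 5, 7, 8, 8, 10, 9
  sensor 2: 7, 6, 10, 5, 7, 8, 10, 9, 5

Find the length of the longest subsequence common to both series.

One common subsequence of length 7: 6 [1,2]; then 10 [2,3]; then 5 [5,4]; then 7 [6,5]; then 8 [8,6]; then 10 [9,7]; then 9 [10,8]. dp[10][9] = 7 confirms this is the maximum.

7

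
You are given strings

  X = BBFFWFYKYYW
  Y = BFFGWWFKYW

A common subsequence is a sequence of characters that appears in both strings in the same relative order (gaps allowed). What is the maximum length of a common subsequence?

8

Let dp[i][j] be the LCS length of the first i characters of X and the first j characters of Y. dp[i][j] = dp[i-1][j-1]+1 when the i-th and j-th characters match, else max(dp[i-1][j], dp[i][j-1]).
    ·  B  F  F  G  W  W  F  K  Y  W
 ·  0  0  0  0  0  0  0  0  0  0  0
 B  0  1  1  1  1  1  1  1  1  1  1
 B  0  1  1  1  1  1  1  1  1  1  1
 F  0  1  2  2  2  2  2  2  2  2  2
 F  0  1  2  3  3  3  3  3  3  3  3
 W  0  1  2  3  3  4  4  4  4  4  4
 F  0  1  2  3  3  4  4  5  5  5  5
 Y  0  1  2  3  3  4  4  5  5  6  6
 K  0  1  2  3  3  4  4  5  6  6  6
 Y  0  1  2  3  3  4  4  5  6  7  7
 Y  0  1  2  3  3  4  4  5  6  7  7
 W  0  1  2  3  3  4  5  5  6  7  8
dp[11][10] = 8. One LCS (by backtracking along matches): BFFWFKYW.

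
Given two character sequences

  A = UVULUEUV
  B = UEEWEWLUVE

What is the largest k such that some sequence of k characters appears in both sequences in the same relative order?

4

One common subsequence of length 4: U (A #1, B #1), then L (A #4, B #7), then U (A #5, B #8), then E (A #6, B #10). dp[8][10] = 4 confirms this is the maximum.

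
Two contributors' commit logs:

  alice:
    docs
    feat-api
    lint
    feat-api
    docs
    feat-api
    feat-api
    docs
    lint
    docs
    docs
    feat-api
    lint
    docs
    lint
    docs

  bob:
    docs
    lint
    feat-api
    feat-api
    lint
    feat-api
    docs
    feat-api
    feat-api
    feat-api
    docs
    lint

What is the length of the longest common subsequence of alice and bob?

Taking docs (alice #1, bob #1); then feat-api (alice #2, bob #4); then lint (alice #3, bob #5); then feat-api (alice #4, bob #6); then docs (alice #5, bob #7); then feat-api (alice #6, bob #8); then feat-api (alice #7, bob #9); then feat-api (alice #12, bob #10); then docs (alice #14, bob #11); then lint (alice #15, bob #12) gives a common subsequence of length 10. The LCS DP gives dp[16][12] = 10, so this is optimal.

10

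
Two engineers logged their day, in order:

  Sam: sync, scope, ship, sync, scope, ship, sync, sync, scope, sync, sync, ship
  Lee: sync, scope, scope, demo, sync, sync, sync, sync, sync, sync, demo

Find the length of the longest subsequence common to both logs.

One common subsequence of length 7: sync [1,1], scope [2,3], sync [4,6], sync [7,7], sync [8,8], sync [10,9], sync [11,10]. Since dp[12][11] = 7, nothing longer is possible.

7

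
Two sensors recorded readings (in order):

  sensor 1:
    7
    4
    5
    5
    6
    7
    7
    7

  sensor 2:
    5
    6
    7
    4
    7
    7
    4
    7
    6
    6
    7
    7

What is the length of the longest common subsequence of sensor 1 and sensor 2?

5

Pick 7 (sensor 1 #1, sensor 2 #6); then 4 (sensor 1 #2, sensor 2 #7); then 6 (sensor 1 #5, sensor 2 #10); then 7 (sensor 1 #7, sensor 2 #11); then 7 (sensor 1 #8, sensor 2 #12); all 5 values appear in both, in order. The LCS DP gives dp[8][12] = 5, so this is optimal.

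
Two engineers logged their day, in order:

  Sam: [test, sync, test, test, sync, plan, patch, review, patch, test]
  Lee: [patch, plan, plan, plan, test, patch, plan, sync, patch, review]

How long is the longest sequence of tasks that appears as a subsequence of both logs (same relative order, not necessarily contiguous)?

4

One common subsequence of length 4: test at Sam[1]=Lee[5]; then sync at Sam[5]=Lee[8]; then patch at Sam[7]=Lee[9]; then review at Sam[8]=Lee[10]. dp[10][10] = 4 confirms this is the maximum.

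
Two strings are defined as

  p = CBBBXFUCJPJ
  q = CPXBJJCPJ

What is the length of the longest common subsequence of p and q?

Taking C (p #1, q #1) → B (p #2, q #4) → C (p #8, q #7) → P (p #10, q #8) → J (p #11, q #9) gives a common subsequence of length 5. Since dp[11][9] = 5, nothing longer is possible.

5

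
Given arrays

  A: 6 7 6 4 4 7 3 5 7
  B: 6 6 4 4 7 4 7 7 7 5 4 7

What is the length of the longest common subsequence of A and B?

7

Let dp[i][j] be the LCS length of the first i values of A and the first j values of B. dp[i][j] = dp[i-1][j-1]+1 when the i-th and j-th values match, else max(dp[i-1][j], dp[i][j-1]).
    ·  6  6  4  4  7  4  7  7  7  5  4  7
 ·  0  0  0  0  0  0  0  0  0  0  0  0  0
 6  0  1  1  1  1  1  1  1  1  1  1  1  1
 7  0  1  1  1  1  2  2  2  2  2  2  2  2
 6  0  1  2  2  2  2  2  2  2  2  2  2  2
 4  0  1  2  3  3  3  3  3  3  3  3  3  3
 4  0  1  2  3  4  4  4  4  4  4  4  4  4
 7  0  1  2  3  4  5  5  5  5  5  5  5  5
 3  0  1  2  3  4  5  5  5  5  5  5  5  5
 5  0  1  2  3  4  5  5  5  5  5  6  6  6
 7  0  1  2  3  4  5  5  6  6  6  6  6  7
dp[9][12] = 7. One LCS (by backtracking along matches): 6, 6, 4, 4, 7, 5, 7.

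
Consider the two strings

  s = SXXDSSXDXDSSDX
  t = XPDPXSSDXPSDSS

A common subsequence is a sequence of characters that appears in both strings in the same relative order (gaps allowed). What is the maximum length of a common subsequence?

Match X [2,1] → X [3,5] → S [5,6] → S [6,7] → D [8,8] → X [9,9] → D [10,12] → S [11,13] → S [12,14] — 9 characters in the same relative order in both. The LCS DP gives dp[14][14] = 9, so this is optimal.

9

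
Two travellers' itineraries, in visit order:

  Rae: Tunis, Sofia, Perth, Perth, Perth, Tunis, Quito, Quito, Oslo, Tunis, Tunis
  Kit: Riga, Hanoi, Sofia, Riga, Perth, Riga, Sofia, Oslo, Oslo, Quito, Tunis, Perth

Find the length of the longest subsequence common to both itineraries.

4

Pick Sofia [2,3], Perth [3,5], Quito [8,10], Tunis [10,11]; all 4 stops appear in both, in order. The LCS DP gives dp[11][12] = 4, so this is optimal.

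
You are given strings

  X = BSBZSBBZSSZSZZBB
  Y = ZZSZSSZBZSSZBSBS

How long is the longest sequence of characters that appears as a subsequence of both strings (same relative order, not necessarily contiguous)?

Taking S at X[2]=Y[3]; then Z at X[4]=Y[4]; then S at X[5]=Y[6]; then B at X[7]=Y[8]; then Z at X[8]=Y[9]; then S at X[9]=Y[10]; then S at X[10]=Y[11]; then Z at X[11]=Y[12]; then S at X[12]=Y[14]; then B at X[15]=Y[15] gives a common subsequence of length 10. Since dp[16][16] = 10, nothing longer is possible.

10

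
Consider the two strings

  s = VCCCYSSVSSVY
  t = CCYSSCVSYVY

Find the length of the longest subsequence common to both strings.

9

Let dp[i][j] be the LCS length of the first i characters of s and the first j characters of t. dp[i][j] = dp[i-1][j-1]+1 when the i-th and j-th characters match, else max(dp[i-1][j], dp[i][j-1]).
    ·  C  C  Y  S  S  C  V  S  Y  V  Y
 ·  0  0  0  0  0  0  0  0  0  0  0  0
 V  0  0  0  0  0  0  0  1  1  1  1  1
 C  0  1  1  1  1  1  1  1  1  1  1  1
 C  0  1  2  2  2  2  2  2  2  2  2  2
 C  0  1  2  2  2  2  3  3  3  3  3  3
 Y  0  1  2  3  3  3  3  3  3  4  4  4
 S  0  1  2  3  4  4  4  4  4  4  4  4
 S  0  1  2  3  4  5  5  5  5  5  5  5
 V  0  1  2  3  4  5  5  6  6  6  6  6
 S  0  1  2  3  4  5  5  6  7  7  7  7
 S  0  1  2  3  4  5  5  6  7  7  7  7
 V  0  1  2  3  4  5  5  6  7  7  8  8
 Y  0  1  2  3  4  5  5  6  7  8  8  9
dp[12][11] = 9. One LCS (by backtracking along matches): CCYSSVSVY.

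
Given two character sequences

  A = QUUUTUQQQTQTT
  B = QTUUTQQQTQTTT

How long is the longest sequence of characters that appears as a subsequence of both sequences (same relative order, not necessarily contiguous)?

Pick Q at A[1]=B[1], then U at A[3]=B[3], then U at A[4]=B[4], then T at A[5]=B[5], then Q at A[7]=B[6], then Q at A[8]=B[7], then Q at A[9]=B[8], then T at A[10]=B[9], then Q at A[11]=B[10], then T at A[12]=B[12], then T at A[13]=B[13]; all 11 characters appear in both, in order, and the DP table's final entry dp[13][13] is also 11, so no common subsequence is longer.

11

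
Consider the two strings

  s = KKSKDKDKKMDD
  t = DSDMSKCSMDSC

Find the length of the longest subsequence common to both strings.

5

Pick S at s[3]=t[2], then D at s[5]=t[3], then K at s[6]=t[6], then M at s[10]=t[9], then D at s[11]=t[10]; all 5 characters appear in both, in order, and the DP table's final entry dp[12][12] is also 5, so no common subsequence is longer.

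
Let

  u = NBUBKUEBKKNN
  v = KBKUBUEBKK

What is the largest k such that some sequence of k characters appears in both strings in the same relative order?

8

Taking B [2,2], then U [3,4], then B [4,5], then U [6,6], then E [7,7], then B [8,8], then K [9,9], then K [10,10] gives a common subsequence of length 8. dp[12][10] = 8 confirms this is the maximum.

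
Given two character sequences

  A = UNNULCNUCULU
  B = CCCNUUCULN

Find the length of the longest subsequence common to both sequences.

Taking N [3,4], then U [4,5], then U [8,6], then C [9,7], then U [10,8], then L [11,9] gives a common subsequence of length 6. The LCS DP gives dp[12][10] = 6, so this is optimal.

6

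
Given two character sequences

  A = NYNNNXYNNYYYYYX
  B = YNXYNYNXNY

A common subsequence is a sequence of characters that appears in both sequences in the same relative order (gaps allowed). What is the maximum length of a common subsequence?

Let dp[i][j] be the LCS length of the first i characters of A and the first j characters of B. dp[i][j] = dp[i-1][j-1]+1 when the i-th and j-th characters match, else max(dp[i-1][j], dp[i][j-1]).
    ·  Y  N  X  Y  N  Y  N  X  N  Y
 ·  0  0  0  0  0  0  0  0  0  0  0
 N  0  0  1  1  1  1  1  1  1  1  1
 Y  0  1  1  1  2  2  2  2  2  2  2
 N  0  1  2  2  2  3  3  3  3  3  3
 N  0  1  2  2  2  3  3  4  4  4  4
 N  0  1  2  2  2  3  3  4  4  5  5
 X  0  1  2  3  3  3  3  4  5  5  5
 Y  0  1  2  3  4  4  4  4  5  5  6
 N  0  1  2  3  4  5  5  5  5  6  6
 N  0  1  2  3  4  5  5  6  6  6  6
 Y  0  1  2  3  4  5  6  6  6  6  7
 Y  0  1  2  3  4  5  6  6  6  6  7
 Y  0  1  2  3  4  5  6  6  6  6  7
 Y  0  1  2  3  4  5  6  6  6  6  7
 Y  0  1  2  3  4  5  6  6  6  6  7
 X  0  1  2  3  4  5  6  6  7  7  7
dp[15][10] = 7. One LCS (by backtracking along matches): NYNNXNY.

7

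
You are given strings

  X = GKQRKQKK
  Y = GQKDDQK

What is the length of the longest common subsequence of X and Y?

5

Let dp[i][j] be the LCS length of the first i characters of X and the first j characters of Y. dp[i][j] = dp[i-1][j-1]+1 when the i-th and j-th characters match, else max(dp[i-1][j], dp[i][j-1]).
    ·  G  Q  K  D  D  Q  K
 ·  0  0  0  0  0  0  0  0
 G  0  1  1  1  1  1  1  1
 K  0  1  1  2  2  2  2  2
 Q  0  1  2  2  2  2  3  3
 R  0  1  2  2  2  2  3  3
 K  0  1  2  3  3  3  3  4
 Q  0  1  2  3  3  3  4  4
 K  0  1  2  3  3  3  4  5
 K  0  1  2  3  3  3  4  5
dp[8][7] = 5. One LCS (by backtracking along matches): GQKQK.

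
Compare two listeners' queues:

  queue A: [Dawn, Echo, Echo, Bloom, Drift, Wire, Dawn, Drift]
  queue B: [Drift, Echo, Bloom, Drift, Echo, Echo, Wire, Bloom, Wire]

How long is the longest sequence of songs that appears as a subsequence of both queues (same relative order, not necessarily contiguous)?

One common subsequence of length 4: Echo [2,5] → Echo [3,6] → Bloom [4,8] → Wire [6,9]. dp[8][9] = 4 confirms this is the maximum.

4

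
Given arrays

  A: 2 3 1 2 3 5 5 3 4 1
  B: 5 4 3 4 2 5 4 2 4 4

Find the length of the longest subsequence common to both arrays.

Let dp[i][j] be the LCS length of the first i values of A and the first j values of B. dp[i][j] = dp[i-1][j-1]+1 when the i-th and j-th values match, else max(dp[i-1][j], dp[i][j-1]).
    ·  5  4  3  4  2  5  4  2  4  4
 ·  0  0  0  0  0  0  0  0  0  0  0
 2  0  0  0  0  0  1  1  1  1  1  1
 3  0  0  0  1  1  1  1  1  1  1  1
 1  0  0  0  1  1  1  1  1  1  1  1
 2  0  0  0  1  1  2  2  2  2  2  2
 3  0  0  0  1  1  2  2  2  2  2  2
 5  0  1  1  1  1  2  3  3  3  3  3
 5  0  1  1  1  1  2  3  3  3  3  3
 3  0  1  1  2  2  2  3  3  3  3  3
 4  0  1  2  2  3  3  3  4  4  4  4
 1  0  1  2  2  3  3  3  4  4  4  4
dp[10][10] = 4. One LCS (by backtracking along matches): 3, 2, 5, 4.

4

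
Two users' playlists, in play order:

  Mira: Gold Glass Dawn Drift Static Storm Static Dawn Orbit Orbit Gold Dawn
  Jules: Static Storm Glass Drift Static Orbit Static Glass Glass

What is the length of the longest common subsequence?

Taking Glass at Mira[2]=Jules[3] → Drift at Mira[4]=Jules[4] → Static at Mira[5]=Jules[5] → Static at Mira[7]=Jules[7] gives a common subsequence of length 4, and the DP table's final entry dp[12][9] is also 4, so no common subsequence is longer.

4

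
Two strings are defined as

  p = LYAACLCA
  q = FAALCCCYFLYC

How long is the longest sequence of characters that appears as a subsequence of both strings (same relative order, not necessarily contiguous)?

5

Let dp[i][j] be the LCS length of the first i characters of p and the first j characters of q. dp[i][j] = dp[i-1][j-1]+1 when the i-th and j-th characters match, else max(dp[i-1][j], dp[i][j-1]).
    ·  F  A  A  L  C  C  C  Y  F  L  Y  C
 ·  0  0  0  0  0  0  0  0  0  0  0  0  0
 L  0  0  0  0  1  1  1  1  1  1  1  1  1
 Y  0  0  0  0  1  1  1  1  2  2  2  2  2
 A  0  0  1  1  1  1  1  1  2  2  2  2  2
 A  0  0  1  2  2  2  2  2  2  2  2  2  2
 C  0  0  1  2  2  3  3  3  3  3  3  3  3
 L  0  0  1  2  3  3  3  3  3  3  4  4  4
 C  0  0  1  2  3  4  4  4  4  4  4  4  5
 A  0  0  1  2  3  4  4  4  4  4  4  4  5
dp[8][12] = 5. One LCS (by backtracking along matches): AACLC.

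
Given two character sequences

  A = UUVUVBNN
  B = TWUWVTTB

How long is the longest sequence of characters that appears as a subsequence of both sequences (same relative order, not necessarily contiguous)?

3

Taking U [1,3] → V [3,5] → B [6,8] gives a common subsequence of length 3. dp[8][8] = 3 confirms this is the maximum.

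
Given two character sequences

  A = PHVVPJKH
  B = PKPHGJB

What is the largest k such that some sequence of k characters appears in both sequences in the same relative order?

Match P at A[1]=B[3]; then H at A[2]=B[4]; then J at A[6]=B[6] — 3 characters in the same relative order in both. dp[8][7] = 3 confirms this is the maximum.

3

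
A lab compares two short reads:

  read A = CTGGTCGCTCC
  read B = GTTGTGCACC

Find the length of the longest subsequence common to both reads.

Let dp[i][j] be the LCS length of the first i bases of read A and the first j bases of read B. dp[i][j] = dp[i-1][j-1]+1 when the i-th and j-th bases match, else max(dp[i-1][j], dp[i][j-1]).
    ·  G  T  T  G  T  G  C  A  C  C
 ·  0  0  0  0  0  0  0  0  0  0  0
 C  0  0  0  0  0  0  0  1  1  1  1
 T  0  0  1  1  1  1  1  1  1  1  1
 G  0  1  1  1  2  2  2  2  2  2  2
 G  0  1  1  1  2  2  3  3  3  3  3
 T  0  1  2  2  2  3  3  3  3  3  3
 C  0  1  2  2  2  3  3  4  4  4  4
 G  0  1  2  2  3  3  4  4  4  4  4
 C  0  1  2  2  3  3  4  5  5  5  5
 T  0  1  2  3  3  4  4  5  5  5  5
 C  0  1  2  3  3  4  4  5  5  6  6
 C  0  1  2  3  3  4  4  5  5  6  7
dp[11][10] = 7. One LCS (by backtracking along matches): TGTGCCC.

7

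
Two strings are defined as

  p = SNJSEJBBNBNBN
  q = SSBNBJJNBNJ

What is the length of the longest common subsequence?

8

Let dp[i][j] be the LCS length of the first i characters of p and the first j characters of q. dp[i][j] = dp[i-1][j-1]+1 when the i-th and j-th characters match, else max(dp[i-1][j], dp[i][j-1]).
    ·  S  S  B  N  B  J  J  N  B  N  J
 ·  0  0  0  0  0  0  0  0  0  0  0  0
 S  0  1  1  1  1  1  1  1  1  1  1  1
 N  0  1  1  1  2  2  2  2  2  2  2  2
 J  0  1  1  1  2  2  3  3  3  3  3  3
 S  0  1  2  2  2  2  3  3  3  3  3  3
 E  0  1  2  2  2  2  3  3  3  3  3  3
 J  0  1  2  2  2  2  3  4  4  4  4  4
 B  0  1  2  3  3  3  3  4  4  5  5  5
 B  0  1  2  3  3  4  4  4  4  5  5  5
 N  0  1  2  3  4  4  4  4  5  5  6  6
 B  0  1  2  3  4  5  5  5  5  6  6  6
 N  0  1  2  3  4  5  5  5  6  6  7  7
 B  0  1  2  3  4  5  5  5  6  7  7  7
 N  0  1  2  3  4  5  5  5  6  7  8  8
dp[13][11] = 8. One LCS (by backtracking along matches): SSBNBNBN.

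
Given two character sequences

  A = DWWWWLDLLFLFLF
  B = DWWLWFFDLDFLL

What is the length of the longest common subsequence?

One common subsequence of length 9: D at A[1]=B[1], W at A[2]=B[2], W at A[3]=B[3], W at A[4]=B[5], L at A[6]=B[9], D at A[7]=B[10], F at A[10]=B[11], L at A[11]=B[12], L at A[13]=B[13], and the DP table's final entry dp[14][13] is also 9, so no common subsequence is longer.

9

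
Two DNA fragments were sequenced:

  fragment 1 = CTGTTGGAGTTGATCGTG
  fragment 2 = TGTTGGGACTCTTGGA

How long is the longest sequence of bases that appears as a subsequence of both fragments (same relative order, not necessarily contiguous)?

12

One common subsequence of length 12: T (fragment 1 #2, fragment 2 #1); then G (fragment 1 #3, fragment 2 #2); then T (fragment 1 #4, fragment 2 #3); then T (fragment 1 #5, fragment 2 #4); then G (fragment 1 #6, fragment 2 #6); then G (fragment 1 #7, fragment 2 #7); then A (fragment 1 #8, fragment 2 #8); then T (fragment 1 #10, fragment 2 #10); then T (fragment 1 #11, fragment 2 #12); then T (fragment 1 #14, fragment 2 #13); then G (fragment 1 #16, fragment 2 #14); then G (fragment 1 #18, fragment 2 #15). The LCS DP gives dp[18][16] = 12, so this is optimal.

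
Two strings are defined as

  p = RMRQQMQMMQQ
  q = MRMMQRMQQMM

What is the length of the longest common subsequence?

Let dp[i][j] be the LCS length of the first i characters of p and the first j characters of q. dp[i][j] = dp[i-1][j-1]+1 when the i-th and j-th characters match, else max(dp[i-1][j], dp[i][j-1]).
    ·  M  R  M  M  Q  R  M  Q  Q  M  M
 ·  0  0  0  0  0  0  0  0  0  0  0  0
 R  0  0  1  1  1  1  1  1  1  1  1  1
 M  0  1  1  2  2  2  2  2  2  2  2  2
 R  0  1  2  2  2  2  3  3  3  3  3  3
 Q  0  1  2  2  2  3  3  3  4  4  4  4
 Q  0  1  2  2  2  3  3  3  4  5  5  5
 M  0  1  2  3  3  3  3  4  4  5  6  6
 Q  0  1  2  3  3  4  4  4  5  5  6  6
 M  0  1  2  3  4  4  4  5  5  5  6  7
 M  0  1  2  3  4  4  4  5  5  5  6  7
 Q  0  1  2  3  4  5  5  5  6  6  6  7
 Q  0  1  2  3  4  5  5  5  6  7  7  7
dp[11][11] = 7. One LCS (by backtracking along matches): RMRQQMM.

7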